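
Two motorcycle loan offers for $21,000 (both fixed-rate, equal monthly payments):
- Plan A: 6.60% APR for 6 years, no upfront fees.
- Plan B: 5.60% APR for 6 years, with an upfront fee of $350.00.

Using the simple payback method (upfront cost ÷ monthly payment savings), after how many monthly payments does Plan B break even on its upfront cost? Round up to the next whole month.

Plan A: at 6.60% the monthly rate is 0.0055000, so the payment is 21,000 × 0.0055000 / (1 − 1.0055000^−72) = $354.01.
Plan B: at 5.60% the monthly rate is 0.0046667, so the payment is 21,000 × 0.0046667 / (1 − 1.0046667^−72) = $344.08.
Monthly savings = $354.01 − $344.08 = $9.93.
Break-even = $350.00 / $9.93 = 35.25 → 36 months.

36 months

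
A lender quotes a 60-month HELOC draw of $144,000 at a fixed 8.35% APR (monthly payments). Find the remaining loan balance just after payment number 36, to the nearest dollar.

With monthly rate i = 8.35%/12 = 0.0069583, the balance after k of n payments is P · [(1+i)^n − (1+i)^k] / [(1+i)^n − 1].
(1+0.0069583)^60 = 1.51596796 and (1+0.0069583)^36 = 1.28355361, so the balance is 144,000 × (1.51596796 − 1.28355361) / (1.51596796 − 1) = $64,863.85.

$64,864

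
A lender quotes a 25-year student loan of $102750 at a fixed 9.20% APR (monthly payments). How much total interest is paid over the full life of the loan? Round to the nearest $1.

Monthly rate = 9.2%/12 = 0.0076667; payment = 102,750 × 0.0076667 / (1 − (1+0.0076667)^−300) = $876.39.
Total paid = 300 × $876.39 = $262,917.00; interest = $262,917.00 − $102,750 = $160,167.00.

$160,167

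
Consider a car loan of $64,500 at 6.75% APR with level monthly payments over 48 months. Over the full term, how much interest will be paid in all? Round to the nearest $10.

Monthly rate = 6.75%/12 = 0.0056250; payment = 64,500 × 0.0056250 / (1 − (1+0.0056250)^−48) = $1,537.06.
Total paid = 48 × $1,537.06 = $73,778.88; interest = $73,778.88 − $64,500 = $9,278.88.

$9,280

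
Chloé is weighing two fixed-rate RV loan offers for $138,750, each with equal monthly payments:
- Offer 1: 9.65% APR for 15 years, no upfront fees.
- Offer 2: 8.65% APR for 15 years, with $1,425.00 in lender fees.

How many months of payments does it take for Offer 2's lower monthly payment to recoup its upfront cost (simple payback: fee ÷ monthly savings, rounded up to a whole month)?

Offer 1: at 9.65% the monthly rate is 0.0080417, so the payment is 138,750 × 0.0080417 / (1 − 1.0080417^−180) = $1,461.45.
Offer 2: monthly rate = 8.65%/12 = 0.0072083; payment = 138,750 × 0.0072083 / (1 − (1+0.0072083)^−180) = $1,378.55.
Monthly savings = $1,461.45 − $1,378.55 = $82.90.
Break-even = $1,425.00 / $82.90 = 17.19 → 18 months.

18 months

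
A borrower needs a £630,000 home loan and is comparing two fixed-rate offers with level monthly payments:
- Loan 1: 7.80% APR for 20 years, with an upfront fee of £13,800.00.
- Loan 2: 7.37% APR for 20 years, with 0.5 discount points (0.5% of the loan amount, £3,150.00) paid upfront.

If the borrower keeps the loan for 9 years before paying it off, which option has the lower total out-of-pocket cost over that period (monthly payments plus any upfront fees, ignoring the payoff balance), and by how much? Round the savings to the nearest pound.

Loan 1: monthly rate = 7.8%/12 = 0.0065000; payment = 630,000 × 0.0065000 / (1 − (1+0.0065000)^−240) = £5,191.43.
Loan 2: at 7.37% the monthly rate is 0.0061417, so the payment is 630,000 × 0.0061417 / (1 − 1.0061417^−240) = £5,025.28.
Over 108 months: Loan 1 costs 108 × £5,191.43 + £13,800.00 = £574,474.44; Loan 2 costs 108 × £5,025.28 + £3,150.00 = £545,880.24.
Loan 2 is cheaper by £574,474.44 − £545,880.24 = £28,594.20.

Loan 2 by £28,594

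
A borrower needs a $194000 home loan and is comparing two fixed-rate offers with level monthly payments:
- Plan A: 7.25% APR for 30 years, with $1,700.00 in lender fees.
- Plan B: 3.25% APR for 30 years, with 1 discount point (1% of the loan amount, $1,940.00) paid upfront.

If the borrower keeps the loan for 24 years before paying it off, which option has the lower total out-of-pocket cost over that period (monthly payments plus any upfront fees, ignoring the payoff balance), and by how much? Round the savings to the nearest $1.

Plan A: monthly rate = 7.25%/12 = 0.0060417; payment = 194,000 × 0.0060417 / (1 − (1+0.0060417)^−360) = $1,323.42.
Plan B: monthly rate = 3.25%/12 = 0.0027083; payment = 194,000 × 0.0027083 / (1 − (1+0.0027083)^−360) = $844.30.
Over 288 months: Plan A costs 288 × $1,323.42 + $1,700.00 = $382,844.96; Plan B costs 288 × $844.30 + $1,940.00 = $245,098.40.
Plan B is cheaper by $382,844.96 − $245,098.40 = $137,746.56.

Plan B by $137,747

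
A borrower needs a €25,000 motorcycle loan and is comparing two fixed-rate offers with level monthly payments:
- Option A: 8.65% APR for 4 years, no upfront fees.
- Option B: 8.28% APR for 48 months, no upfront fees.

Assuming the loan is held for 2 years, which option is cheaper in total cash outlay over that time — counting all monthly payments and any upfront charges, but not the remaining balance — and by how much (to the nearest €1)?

Option B by €105

Option A: monthly rate = 8.65%/12 = 0.0072083; payment = 25,000 × 0.0072083 / (1 − (1+0.0072083)^−48) = €617.98.
Option B: monthly rate = 8.28%/12 = 0.0069000; payment = 25,000 × 0.0069000 / (1 − (1+0.0069000)^−48) = €613.61.
Over 24 months: Option A costs 24 × €617.98 = €14,831.52; Option B costs 24 × €613.61 = €14,726.64.
Option B is cheaper by €14,831.52 − €14,726.64 = €104.88.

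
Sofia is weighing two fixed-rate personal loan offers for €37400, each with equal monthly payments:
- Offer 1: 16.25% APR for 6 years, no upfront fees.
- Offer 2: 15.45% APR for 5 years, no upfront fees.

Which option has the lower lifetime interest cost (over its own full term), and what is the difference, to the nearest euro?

Offer 2 by €4,867

Offer 1: monthly rate = 16.25%/12 = 0.0135417; payment = 37,400 × 0.0135417 / (1 − (1+0.0135417)^−72) = €816.43.
Total interest on Offer 1 = 72 × €816.43 − €37,400 = €21,382.96.
Offer 2: at 15.45% the monthly rate is 0.0128750, so the payment is 37,400 × 0.0128750 / (1 − 1.0128750^−60) = €898.60.
Total interest on Offer 2 = 60 × €898.60 − €37,400 = €16,516.00.
Offer 2 is lower by €4,866.96.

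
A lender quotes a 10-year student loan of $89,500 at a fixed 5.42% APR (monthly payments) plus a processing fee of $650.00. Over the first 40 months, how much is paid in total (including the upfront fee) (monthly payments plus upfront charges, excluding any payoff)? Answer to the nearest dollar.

$39,361

At 5.42% the monthly rate is 0.0045167, so the payment is 89,500 × 0.0045167 / (1 − 1.0045167^−120) = $967.77.
Total outlay = 40 × $967.77 + $650.00 = $39,360.80.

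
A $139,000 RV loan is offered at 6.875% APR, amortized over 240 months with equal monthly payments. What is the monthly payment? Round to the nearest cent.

Monthly rate = 6.875%/12 = 0.0057292; payment = 139,000 × 0.0057292 / (1 − (1+0.0057292)^−240) = $1,067.26.

$1,067.26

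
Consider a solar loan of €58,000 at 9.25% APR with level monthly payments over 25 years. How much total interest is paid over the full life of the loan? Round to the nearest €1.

Monthly rate = 9.25%/12 = 0.0077083; payment = 58,000 × 0.0077083 / (1 − (1+0.0077083)^−300) = €496.70.
Total paid = 300 × €496.70 = €149,010.00; interest = €149,010.00 − €58,000 = €91,010.00.

€91,010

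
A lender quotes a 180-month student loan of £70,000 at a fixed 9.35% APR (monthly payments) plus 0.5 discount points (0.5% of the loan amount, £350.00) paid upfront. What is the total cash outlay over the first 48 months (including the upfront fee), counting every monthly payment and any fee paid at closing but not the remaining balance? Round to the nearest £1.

£35,132

Monthly rate = 9.35%/12 = 0.0077917; payment = 70,000 × 0.0077917 / (1 − (1+0.0077917)^−180) = £724.63.
Total outlay = 48 × £724.63 + £350.00 = £35,132.24.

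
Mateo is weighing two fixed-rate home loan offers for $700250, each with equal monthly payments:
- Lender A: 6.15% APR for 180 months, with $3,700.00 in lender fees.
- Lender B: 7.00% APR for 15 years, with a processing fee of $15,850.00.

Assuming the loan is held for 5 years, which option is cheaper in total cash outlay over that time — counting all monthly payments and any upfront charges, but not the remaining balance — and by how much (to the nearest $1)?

Lender A: monthly rate = 6.15%/12 = 0.0051250; payment = 700,250 × 0.0051250 / (1 − (1+0.0051250)^−180) = $5,966.01.
Lender B: monthly rate = 7%/12 = 0.0058333; payment = 700,250 × 0.0058333 / (1 − (1+0.0058333)^−180) = $6,294.04.
Over 60 months: Lender A costs 60 × $5,966.01 + $3,700.00 = $361,660.60; Lender B costs 60 × $6,294.04 + $15,850.00 = $393,492.40.
Lender A is cheaper by $393,492.40 − $361,660.60 = $31,831.80.

Lender A by $31,832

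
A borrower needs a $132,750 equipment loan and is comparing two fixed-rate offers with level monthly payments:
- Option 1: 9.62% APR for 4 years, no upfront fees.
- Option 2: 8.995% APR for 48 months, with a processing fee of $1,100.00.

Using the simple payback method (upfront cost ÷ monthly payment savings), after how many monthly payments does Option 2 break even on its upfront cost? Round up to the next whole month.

Option 1: at 9.62% the monthly rate is 0.0080167, so the payment is 132,750 × 0.0080167 / (1 − 1.0080167^−48) = $3,342.71.
Option 2: monthly rate = 8.995%/12 = 0.0074958; payment = 132,750 × 0.0074958 / (1 − (1+0.0074958)^−48) = $3,303.17.
Monthly savings = $3,342.71 − $3,303.17 = $39.54.
Break-even = $1,100.00 / $39.54 = 27.82 → 28 months.

28 months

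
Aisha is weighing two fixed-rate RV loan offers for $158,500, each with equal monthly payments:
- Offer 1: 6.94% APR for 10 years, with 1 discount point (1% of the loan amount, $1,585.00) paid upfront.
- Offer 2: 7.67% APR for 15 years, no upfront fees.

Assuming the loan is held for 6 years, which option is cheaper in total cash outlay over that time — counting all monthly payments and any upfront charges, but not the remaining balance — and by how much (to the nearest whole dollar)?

Offer 1: monthly rate = 6.94%/12 = 0.0057833; payment = 158,500 × 0.0057833 / (1 − (1+0.0057833)^−120) = $1,835.42.
Offer 2: monthly rate = 7.67%/12 = 0.0063917; payment = 158,500 × 0.0063917 / (1 − (1+0.0063917)^−180) = $1,484.67.
Over 72 months: Offer 1 costs 72 × $1,835.42 + $1,585.00 = $133,735.24; Offer 2 costs 72 × $1,484.67 = $106,896.24.
Offer 2 is cheaper by $133,735.24 − $106,896.24 = $26,839.00.

Offer 2 by $26,839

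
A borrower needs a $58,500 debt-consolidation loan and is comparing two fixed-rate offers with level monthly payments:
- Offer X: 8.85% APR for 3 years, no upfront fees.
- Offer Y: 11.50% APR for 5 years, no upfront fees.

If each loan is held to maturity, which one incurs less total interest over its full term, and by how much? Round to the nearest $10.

Offer X by $10,370

Offer X: at 8.85% the monthly rate is 0.0073750, so the payment is 58,500 × 0.0073750 / (1 − 1.0073750^−36) = $1,856.20.
Total interest on Offer X = 36 × $1,856.20 − $58,500 = $8,323.20.
Offer Y: at 11.50% the monthly rate is 0.0095833, so the payment is 58,500 × 0.0095833 / (1 − 1.0095833^−60) = $1,286.57.
Total interest on Offer Y = 60 × $1,286.57 − $58,500 = $18,694.20.
Offer X is lower by $10,371.00.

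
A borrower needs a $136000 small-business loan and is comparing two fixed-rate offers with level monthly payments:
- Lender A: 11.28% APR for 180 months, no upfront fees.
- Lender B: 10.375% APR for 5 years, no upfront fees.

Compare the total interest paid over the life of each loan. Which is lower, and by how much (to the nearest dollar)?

Lender A: at 11.28% the monthly rate is 0.0094000, so the payment is 136,000 × 0.0094000 / (1 − 1.0094000^−180) = $1,569.77.
Total interest on Lender A = 180 × $1,569.77 − $136,000 = $146,558.60.
Lender B: at 10.375% the monthly rate is 0.0086458, so the payment is 136,000 × 0.0086458 / (1 − 1.0086458^−60) = $2,914.76.
Total interest on Lender B = 60 × $2,914.76 − $136,000 = $38,885.60.
Lender B is lower by $107,673.00.

Lender B by $107,673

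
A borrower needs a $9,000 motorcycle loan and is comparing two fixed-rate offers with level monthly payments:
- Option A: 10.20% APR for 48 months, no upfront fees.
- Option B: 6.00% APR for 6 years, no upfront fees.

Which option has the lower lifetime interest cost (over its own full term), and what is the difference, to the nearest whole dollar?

Option B by $259

Option A: monthly rate = 10.2%/12 = 0.0085000; payment = 9,000 × 0.0085000 / (1 − (1+0.0085000)^−48) = $229.13.
Total interest on Option A = 48 × $229.13 − $9,000 = $1,998.24.
Option B: monthly rate = 6%/12 = 0.0050000; payment = 9,000 × 0.0050000 / (1 − (1+0.0050000)^−72) = $149.16.
Total interest on Option B = 72 × $149.16 − $9,000 = $1,739.52.
Option B is lower by $258.72.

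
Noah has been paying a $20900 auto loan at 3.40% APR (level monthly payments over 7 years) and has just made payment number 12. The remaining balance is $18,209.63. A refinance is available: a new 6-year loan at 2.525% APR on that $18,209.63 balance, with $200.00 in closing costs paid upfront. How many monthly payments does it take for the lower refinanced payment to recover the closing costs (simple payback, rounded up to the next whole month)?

29 months

Current payment = 20,900 × 3.4%/12 / (1 − (1+0.0028333)^−84) = $279.94.
Refinanced payment = 18,209.63 × 0.0021042 / (1 − (1+0.0021042)^−72) = $272.82.
Monthly savings = $279.94 − $272.82 = $7.12.
Break-even = $200.00 / $7.12 = 28.09 → 29 months.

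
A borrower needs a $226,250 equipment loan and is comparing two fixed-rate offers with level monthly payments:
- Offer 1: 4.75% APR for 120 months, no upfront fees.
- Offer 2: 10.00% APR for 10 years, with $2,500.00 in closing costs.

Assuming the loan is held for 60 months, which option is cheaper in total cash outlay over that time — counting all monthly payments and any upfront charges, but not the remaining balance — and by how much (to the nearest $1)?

Offer 1: at 4.75% the monthly rate is 0.0039583, so the payment is 226,250 × 0.0039583 / (1 − 1.0039583^−120) = $2,372.18.
Offer 2: at 10.00% the monthly rate is 0.0083333, so the payment is 226,250 × 0.0083333 / (1 − 1.0083333^−120) = $2,989.91.
Over 60 months: Offer 1 costs 60 × $2,372.18 = $142,330.80; Offer 2 costs 60 × $2,989.91 + $2,500.00 = $181,894.60.
Offer 1 is cheaper by $181,894.60 − $142,330.80 = $39,563.80.

Offer 1 by $39,564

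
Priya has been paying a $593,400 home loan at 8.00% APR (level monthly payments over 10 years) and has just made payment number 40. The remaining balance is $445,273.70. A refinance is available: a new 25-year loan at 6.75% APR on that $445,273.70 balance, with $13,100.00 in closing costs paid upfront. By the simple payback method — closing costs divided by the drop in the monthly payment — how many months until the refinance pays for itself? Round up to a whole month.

Current payment = 593,400 × 8%/12 / (1 − (1+0.0066667)^−120) = $7,199.58.
Refinanced payment = 445,273.70 × 0.0056250 / (1 − (1+0.0056250)^−300) = $3,076.45.
Monthly savings = $7,199.58 − $3,076.45 = $4,123.13.
Break-even = $13,100.00 / $4,123.13 = 3.18 → 4 months.

4 months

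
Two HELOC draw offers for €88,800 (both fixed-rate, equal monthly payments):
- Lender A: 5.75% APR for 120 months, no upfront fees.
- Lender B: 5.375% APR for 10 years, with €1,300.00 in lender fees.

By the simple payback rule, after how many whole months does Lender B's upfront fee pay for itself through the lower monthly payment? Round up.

Lender A: monthly rate = 5.75%/12 = 0.0047917; payment = 88,800 × 0.0047917 / (1 − (1+0.0047917)^−120) = €974.75.
Lender B: monthly rate = 5.375%/12 = 0.0044792; payment = 88,800 × 0.0044792 / (1 − (1+0.0044792)^−120) = €958.22.
Monthly savings = €974.75 − €958.22 = €16.53.
Break-even = €1,300.00 / €16.53 = 78.64 → 79 months.

79 months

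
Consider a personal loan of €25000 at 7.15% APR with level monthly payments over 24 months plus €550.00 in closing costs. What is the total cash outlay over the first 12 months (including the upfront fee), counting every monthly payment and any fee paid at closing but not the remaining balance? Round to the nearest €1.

€14,002

Monthly rate = 7.15%/12 = 0.0059583; payment = 25,000 × 0.0059583 / (1 − (1+0.0059583)^−24) = €1,121.02.
Total outlay = 12 × €1,121.02 + €550.00 = €14,002.24.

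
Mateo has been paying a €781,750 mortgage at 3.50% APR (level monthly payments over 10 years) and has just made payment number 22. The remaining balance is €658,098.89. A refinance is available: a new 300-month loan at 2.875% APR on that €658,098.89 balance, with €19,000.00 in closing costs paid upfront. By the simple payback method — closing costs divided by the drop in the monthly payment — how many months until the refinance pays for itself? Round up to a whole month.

Current payment = 781,750 × 3.5%/12 / (1 − (1+0.0029167)^−120) = €7,730.40.
Refinanced payment = 658,098.89 × 0.0023958 / (1 − (1+0.0023958)^−300) = €3,078.16.
Monthly savings = €7,730.40 − €3,078.16 = €4,652.24.
Break-even = €19,000.00 / €4,652.24 = 4.08 → 5 months.

5 months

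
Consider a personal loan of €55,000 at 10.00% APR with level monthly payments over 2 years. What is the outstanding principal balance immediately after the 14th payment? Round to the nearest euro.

€24,254

With monthly rate i = 10%/12 = 0.0083333, the balance after k of n payments is P · [(1+i)^n − (1+i)^k] / [(1+i)^n − 1].
(1+0.0083333)^24 = 1.22039096 and (1+0.0083333)^14 = 1.12320167, so the balance is 55,000 × (1.22039096 − 1.12320167) / (1.22039096 − 1) = €24,254.22.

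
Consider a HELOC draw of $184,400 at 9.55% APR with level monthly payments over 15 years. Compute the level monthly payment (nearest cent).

Monthly rate = 9.55%/12 = 0.0079583; payment = 184,400 × 0.0079583 / (1 − (1+0.0079583)^−180) = $1,931.12.

$1,931.12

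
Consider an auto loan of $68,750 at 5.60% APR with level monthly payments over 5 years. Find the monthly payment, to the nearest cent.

$1,316.38

At 5.60% the monthly rate is 0.0046667, so the payment is 68,750 × 0.0046667 / (1 − 1.0046667^−60) = $1,316.38.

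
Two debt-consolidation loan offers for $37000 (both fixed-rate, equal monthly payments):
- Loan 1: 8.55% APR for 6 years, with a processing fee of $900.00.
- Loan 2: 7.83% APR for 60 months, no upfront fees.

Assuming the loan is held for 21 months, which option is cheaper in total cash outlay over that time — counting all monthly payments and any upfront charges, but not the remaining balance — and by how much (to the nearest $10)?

Loan 1: at 8.55% the monthly rate is 0.0071250, so the payment is 37,000 × 0.0071250 / (1 − 1.0071250^−72) = $658.71.
Loan 2: monthly rate = 7.83%/12 = 0.0065250; payment = 37,000 × 0.0065250 / (1 − (1+0.0065250)^−60) = $747.22.
Over 21 months: Loan 1 costs 21 × $658.71 + $900.00 = $14,732.91; Loan 2 costs 21 × $747.22 = $15,691.62.
Loan 1 is cheaper by $15,691.62 − $14,732.91 = $958.71.

Loan 1 by $960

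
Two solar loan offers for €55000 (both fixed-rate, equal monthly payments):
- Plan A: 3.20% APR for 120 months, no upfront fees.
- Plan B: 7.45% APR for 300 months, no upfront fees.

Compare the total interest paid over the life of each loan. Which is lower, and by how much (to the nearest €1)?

Plan A by €57,056

Plan A: at 3.20% the monthly rate is 0.0026667, so the payment is 55,000 × 0.0026667 / (1 − 1.0026667^−120) = €536.18.
Total interest on Plan A = 120 × €536.18 − €55,000 = €9,341.60.
Plan B: monthly rate = 7.45%/12 = 0.0062083; payment = 55,000 × 0.0062083 / (1 − (1+0.0062083)^−300) = €404.66.
Total interest on Plan B = 300 × €404.66 − €55,000 = €66,398.00.
Plan A is lower by €57,056.40.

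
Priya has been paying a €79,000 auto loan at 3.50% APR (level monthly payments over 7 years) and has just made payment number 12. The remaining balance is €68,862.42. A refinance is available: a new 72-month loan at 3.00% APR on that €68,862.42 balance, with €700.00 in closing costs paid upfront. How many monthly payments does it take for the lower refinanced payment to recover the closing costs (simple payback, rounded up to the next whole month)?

Current payment = 79,000 × 3.5%/12 / (1 − (1+0.0029167)^−84) = €1,061.75.
Refinanced payment = 68,862.42 × 0.0025000 / (1 − (1+0.0025000)^−72) = €1,046.27.
Monthly savings = €1,061.75 − €1,046.27 = €15.48.
Break-even = €700.00 / €15.48 = 45.22 → 46 months.

46 months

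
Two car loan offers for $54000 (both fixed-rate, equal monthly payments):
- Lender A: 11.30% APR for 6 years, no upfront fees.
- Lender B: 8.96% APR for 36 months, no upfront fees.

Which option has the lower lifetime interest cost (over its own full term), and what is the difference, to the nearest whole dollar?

Lender A: at 11.30% the monthly rate is 0.0094167, so the payment is 54,000 × 0.0094167 / (1 − 1.0094167^−72) = $1,036.16.
Total interest on Lender A = 72 × $1,036.16 − $54,000 = $20,603.52.
Lender B: monthly rate = 8.96%/12 = 0.0074667; payment = 54,000 × 0.0074667 / (1 − (1+0.0074667)^−36) = $1,716.18.
Total interest on Lender B = 36 × $1,716.18 − $54,000 = $7,782.48.
Lender B is lower by $12,821.04.

Lender B by $12,821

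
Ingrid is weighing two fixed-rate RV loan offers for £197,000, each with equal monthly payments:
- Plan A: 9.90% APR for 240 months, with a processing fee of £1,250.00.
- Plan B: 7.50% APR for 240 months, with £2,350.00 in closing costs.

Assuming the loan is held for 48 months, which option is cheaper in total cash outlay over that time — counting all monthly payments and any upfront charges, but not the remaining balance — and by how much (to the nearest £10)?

Plan B by £13,350

Plan A: monthly rate = 9.9%/12 = 0.0082500; payment = 197,000 × 0.0082500 / (1 − (1+0.0082500)^−240) = £1,888.06.
Plan B: monthly rate = 7.5%/12 = 0.0062500; payment = 197,000 × 0.0062500 / (1 − (1+0.0062500)^−240) = £1,587.02.
Over 48 months: Plan A costs 48 × £1,888.06 + £1,250.00 = £91,876.88; Plan B costs 48 × £1,587.02 + £2,350.00 = £78,526.96.
Plan B is cheaper by £91,876.88 − £78,526.96 = £13,349.92.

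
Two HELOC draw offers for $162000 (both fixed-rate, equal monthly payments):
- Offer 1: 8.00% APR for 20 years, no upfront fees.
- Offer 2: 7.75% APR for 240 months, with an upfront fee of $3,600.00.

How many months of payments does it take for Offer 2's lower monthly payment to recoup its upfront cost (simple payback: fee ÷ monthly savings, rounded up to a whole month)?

Offer 1: at 8.00% the monthly rate is 0.0066667, so the payment is 162,000 × 0.0066667 / (1 − 1.0066667^−240) = $1,355.03.
Offer 2: monthly rate = 7.75%/12 = 0.0064583; payment = 162,000 × 0.0064583 / (1 − (1+0.0064583)^−240) = $1,329.94.
Monthly savings = $1,355.03 − $1,329.94 = $25.09.
Break-even = $3,600.00 / $25.09 = 143.48 → 144 months.

144 months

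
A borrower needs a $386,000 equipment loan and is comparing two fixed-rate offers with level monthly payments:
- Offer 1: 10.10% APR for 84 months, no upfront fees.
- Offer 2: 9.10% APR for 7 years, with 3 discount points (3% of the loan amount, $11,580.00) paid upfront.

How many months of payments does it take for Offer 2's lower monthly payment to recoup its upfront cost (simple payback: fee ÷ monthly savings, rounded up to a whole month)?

Offer 1: at 10.10% the monthly rate is 0.0084167, so the payment is 386,000 × 0.0084167 / (1 − 1.0084167^−84) = $6,428.02.
Offer 2: at 9.10% the monthly rate is 0.0075833, so the payment is 386,000 × 0.0075833 / (1 − 1.0075833^−84) = $6,229.99.
Monthly savings = $6,428.02 − $6,229.99 = $198.03.
Break-even = $11,580.00 / $198.03 = 58.48 → 59 months.

59 months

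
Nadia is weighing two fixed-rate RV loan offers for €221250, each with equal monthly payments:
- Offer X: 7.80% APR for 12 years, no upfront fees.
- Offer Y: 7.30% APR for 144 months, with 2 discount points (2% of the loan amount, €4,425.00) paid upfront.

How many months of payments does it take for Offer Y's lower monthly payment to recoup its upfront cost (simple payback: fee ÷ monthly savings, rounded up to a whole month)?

74 months

Offer X: at 7.80% the monthly rate is 0.0065000, so the payment is 221,250 × 0.0065000 / (1 − 1.0065000^−144) = €2,370.73.
Offer Y: monthly rate = 7.3%/12 = 0.0060833; payment = 221,250 × 0.0060833 / (1 − (1+0.0060833)^−144) = €2,310.83.
Monthly savings = €2,370.73 − €2,310.83 = €59.90.
Break-even = €4,425.00 / €59.90 = 73.87 → 74 months.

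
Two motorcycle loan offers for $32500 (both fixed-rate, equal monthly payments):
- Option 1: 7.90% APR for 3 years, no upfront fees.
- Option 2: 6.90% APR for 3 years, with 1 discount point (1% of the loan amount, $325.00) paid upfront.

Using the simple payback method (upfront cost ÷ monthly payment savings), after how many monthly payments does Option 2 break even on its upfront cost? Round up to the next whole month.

22 months

Option 1: monthly rate = 7.9%/12 = 0.0065833; payment = 32,500 × 0.0065833 / (1 − (1+0.0065833)^−36) = $1,016.93.
Option 2: monthly rate = 6.9%/12 = 0.0057500; payment = 32,500 × 0.0057500 / (1 − (1+0.0057500)^−36) = $1,002.02.
Monthly savings = $1,016.93 − $1,002.02 = $14.91.
Break-even = $325.00 / $14.91 = 21.80 → 22 months.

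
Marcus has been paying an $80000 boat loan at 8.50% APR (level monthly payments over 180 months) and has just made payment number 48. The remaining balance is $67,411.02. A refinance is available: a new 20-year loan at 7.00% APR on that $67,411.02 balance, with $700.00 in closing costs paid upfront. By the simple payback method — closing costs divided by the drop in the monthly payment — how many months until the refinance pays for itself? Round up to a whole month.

Current payment = 80,000 × 8.5%/12 / (1 − (1+0.0070833)^−180) = $787.79.
Refinanced payment = 67,411.02 × 0.0058333 / (1 − (1+0.0058333)^−240) = $522.64.
Monthly savings = $787.79 − $522.64 = $265.15.
Break-even = $700.00 / $265.15 = 2.64 → 3 months.

3 months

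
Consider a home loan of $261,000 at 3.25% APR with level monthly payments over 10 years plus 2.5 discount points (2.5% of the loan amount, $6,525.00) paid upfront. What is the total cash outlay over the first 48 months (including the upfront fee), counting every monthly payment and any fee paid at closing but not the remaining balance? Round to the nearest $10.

$128,950

Monthly rate = 3.25%/12 = 0.0027083; payment = 261,000 × 0.0027083 / (1 − (1+0.0027083)^−120) = $2,550.47.
Total outlay = 48 × $2,550.47 + $6,525.00 = $128,947.56.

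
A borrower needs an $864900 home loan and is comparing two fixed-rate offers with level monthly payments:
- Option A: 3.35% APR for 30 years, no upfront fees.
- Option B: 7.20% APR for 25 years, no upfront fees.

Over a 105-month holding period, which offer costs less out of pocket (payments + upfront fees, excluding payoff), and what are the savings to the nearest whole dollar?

Option A by $253,259

Option A: monthly rate = 3.35%/12 = 0.0027917; payment = 864,900 × 0.0027917 / (1 − (1+0.0027917)^−360) = $3,811.73.
Option B: at 7.20% the monthly rate is 0.0060000, so the payment is 864,900 × 0.0060000 / (1 − 1.0060000^−300) = $6,223.72.
Over 105 months: Option A costs 105 × $3,811.73 = $400,231.65; Option B costs 105 × $6,223.72 = $653,490.60.
Option A is cheaper by $653,490.60 − $400,231.65 = $253,258.95.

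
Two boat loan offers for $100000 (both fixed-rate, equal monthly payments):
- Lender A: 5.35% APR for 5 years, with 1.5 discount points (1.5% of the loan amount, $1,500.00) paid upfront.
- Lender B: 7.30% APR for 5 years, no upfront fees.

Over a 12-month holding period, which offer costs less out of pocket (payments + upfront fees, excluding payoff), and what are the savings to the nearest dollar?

Lender B by $407

Lender A: at 5.35% the monthly rate is 0.0044583, so the payment is 100,000 × 0.0044583 / (1 − 1.0044583^−60) = $1,903.20.
Lender B: at 7.30% the monthly rate is 0.0060833, so the payment is 100,000 × 0.0060833 / (1 − 1.0060833^−60) = $1,994.30.
Over 12 months: Lender A costs 12 × $1,903.20 + $1,500.00 = $24,338.40; Lender B costs 12 × $1,994.30 = $23,931.60.
Lender B is cheaper by $24,338.40 − $23,931.60 = $406.80.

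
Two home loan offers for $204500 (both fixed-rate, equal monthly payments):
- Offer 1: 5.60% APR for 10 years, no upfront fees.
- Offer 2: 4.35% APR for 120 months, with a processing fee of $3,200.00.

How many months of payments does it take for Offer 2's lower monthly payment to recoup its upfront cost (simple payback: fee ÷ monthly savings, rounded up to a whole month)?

26 months

Offer 1: at 5.60% the monthly rate is 0.0046667, so the payment is 204,500 × 0.0046667 / (1 − 1.0046667^−120) = $2,229.51.
Offer 2: at 4.35% the monthly rate is 0.0036250, so the payment is 204,500 × 0.0036250 / (1 − 1.0036250^−120) = $2,104.65.
Monthly savings = $2,229.51 − $2,104.65 = $124.86.
Break-even = $3,200.00 / $124.86 = 25.63 → 26 months.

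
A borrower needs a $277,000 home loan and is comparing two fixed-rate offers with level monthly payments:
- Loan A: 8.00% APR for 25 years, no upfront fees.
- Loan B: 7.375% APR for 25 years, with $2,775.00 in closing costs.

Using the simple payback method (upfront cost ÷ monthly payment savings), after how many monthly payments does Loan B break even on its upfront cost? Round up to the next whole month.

25 months

Loan A: monthly rate = 8%/12 = 0.0066667; payment = 277,000 × 0.0066667 / (1 − (1+0.0066667)^−300) = $2,137.93.
Loan B: monthly rate = 7.375%/12 = 0.0061458; payment = 277,000 × 0.0061458 / (1 − (1+0.0061458)^−300) = $2,024.54.
Monthly savings = $2,137.93 − $2,024.54 = $113.39.
Break-even = $2,775.00 / $113.39 = 24.47 → 25 months.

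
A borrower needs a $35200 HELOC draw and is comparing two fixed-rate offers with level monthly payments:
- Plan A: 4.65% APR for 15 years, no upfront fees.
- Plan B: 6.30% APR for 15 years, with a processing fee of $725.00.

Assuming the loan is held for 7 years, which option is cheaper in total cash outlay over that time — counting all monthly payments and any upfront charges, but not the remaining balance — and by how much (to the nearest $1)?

Plan A: monthly rate = 4.65%/12 = 0.0038750; payment = 35,200 × 0.0038750 / (1 − (1+0.0038750)^−180) = $271.98.
Plan B: monthly rate = 6.3%/12 = 0.0052500; payment = 35,200 × 0.0052500 / (1 − (1+0.0052500)^−180) = $302.77.
Over 84 months: Plan A costs 84 × $271.98 = $22,846.32; Plan B costs 84 × $302.77 + $725.00 = $26,157.68.
Plan A is cheaper by $26,157.68 − $22,846.32 = $3,311.36.

Plan A by $3,311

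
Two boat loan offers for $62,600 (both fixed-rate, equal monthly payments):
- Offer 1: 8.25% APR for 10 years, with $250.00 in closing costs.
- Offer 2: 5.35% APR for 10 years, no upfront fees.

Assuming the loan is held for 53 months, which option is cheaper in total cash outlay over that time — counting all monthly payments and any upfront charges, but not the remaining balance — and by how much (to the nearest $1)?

Offer 1: at 8.25% the monthly rate is 0.0068750, so the payment is 62,600 × 0.0068750 / (1 − 1.0068750^−120) = $767.81.
Offer 2: monthly rate = 5.35%/12 = 0.0044583; payment = 62,600 × 0.0044583 / (1 − (1+0.0044583)^−120) = $674.73.
Over 53 months: Offer 1 costs 53 × $767.81 + $250.00 = $40,943.93; Offer 2 costs 53 × $674.73 = $35,760.69.
Offer 2 is cheaper by $40,943.93 − $35,760.69 = $5,183.24.

Offer 2 by $5,183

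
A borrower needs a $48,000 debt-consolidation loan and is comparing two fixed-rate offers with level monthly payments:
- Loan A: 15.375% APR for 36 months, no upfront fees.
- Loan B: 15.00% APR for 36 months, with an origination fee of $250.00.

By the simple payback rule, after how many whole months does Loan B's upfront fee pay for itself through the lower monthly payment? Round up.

29 months

Loan A: at 15.375% the monthly rate is 0.0128125, so the payment is 48,000 × 0.0128125 / (1 − 1.0128125^−36) = $1,672.76.
Loan B: monthly rate = 15%/12 = 0.0125000; payment = 48,000 × 0.0125000 / (1 − (1+0.0125000)^−36) = $1,663.94.
Monthly savings = $1,672.76 − $1,663.94 = $8.82.
Break-even = $250.00 / $8.82 = 28.34 → 29 months.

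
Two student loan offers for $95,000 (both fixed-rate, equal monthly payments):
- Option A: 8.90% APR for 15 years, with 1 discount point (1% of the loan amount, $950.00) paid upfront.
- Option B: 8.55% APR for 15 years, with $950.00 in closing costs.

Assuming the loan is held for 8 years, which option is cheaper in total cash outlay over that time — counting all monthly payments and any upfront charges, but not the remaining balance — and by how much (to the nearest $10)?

Option A: monthly rate = 8.9%/12 = 0.0074167; payment = 95,000 × 0.0074167 / (1 − (1+0.0074167)^−180) = $957.91.
Option B: monthly rate = 8.55%/12 = 0.0071250; payment = 95,000 × 0.0071250 / (1 − (1+0.0071250)^−180) = $938.29.
Over 96 months: Option A costs 96 × $957.91 + $950.00 = $92,909.36; Option B costs 96 × $938.29 + $950.00 = $91,025.84.
Option B is cheaper by $92,909.36 − $91,025.84 = $1,883.52.

Option B by $1,880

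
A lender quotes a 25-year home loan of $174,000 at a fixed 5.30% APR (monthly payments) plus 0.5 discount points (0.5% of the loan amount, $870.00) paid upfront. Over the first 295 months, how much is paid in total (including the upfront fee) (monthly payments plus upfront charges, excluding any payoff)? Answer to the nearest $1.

$309,980

At 5.30% the monthly rate is 0.0044167, so the payment is 174,000 × 0.0044167 / (1 − 1.0044167^−300) = $1,047.83.
Total outlay = 295 × $1,047.83 + $870.00 = $309,979.85.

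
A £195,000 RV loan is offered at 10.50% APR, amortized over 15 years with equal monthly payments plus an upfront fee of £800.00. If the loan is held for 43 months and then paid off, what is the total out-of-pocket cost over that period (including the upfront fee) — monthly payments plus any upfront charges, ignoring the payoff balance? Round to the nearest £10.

£93,490

At 10.50% the monthly rate is 0.0087500, so the payment is 195,000 × 0.0087500 / (1 − 1.0087500^−180) = £2,155.53.
Total outlay = 43 × £2,155.53 + £800.00 = £93,487.79.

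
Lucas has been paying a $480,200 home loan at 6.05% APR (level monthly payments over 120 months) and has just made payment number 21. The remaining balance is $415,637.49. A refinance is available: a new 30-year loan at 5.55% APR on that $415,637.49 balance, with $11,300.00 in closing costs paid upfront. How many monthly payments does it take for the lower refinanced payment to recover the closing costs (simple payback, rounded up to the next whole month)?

4 months

Current payment = 480,200 × 6.05%/12 / (1 − (1+0.0050417)^−120) = $5,343.27.
Refinanced payment = 415,637.49 × 0.0046250 / (1 − (1+0.0046250)^−360) = $2,373.00.
Monthly savings = $5,343.27 − $2,373.00 = $2,970.27.
Break-even = $11,300.00 / $2,970.27 = 3.80 → 4 months.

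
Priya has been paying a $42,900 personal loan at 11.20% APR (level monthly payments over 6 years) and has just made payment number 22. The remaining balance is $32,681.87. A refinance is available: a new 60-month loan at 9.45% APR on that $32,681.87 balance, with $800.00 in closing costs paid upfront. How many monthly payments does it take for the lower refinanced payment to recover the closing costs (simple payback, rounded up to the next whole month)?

6 months

Current payment = 42,900 × 11.2%/12 / (1 − (1+0.0093333)^−72) = $820.96.
Refinanced payment = 32,681.87 × 0.0078750 / (1 − (1+0.0078750)^−60) = $685.58.
Monthly savings = $820.96 − $685.58 = $135.38.
Break-even = $800.00 / $135.38 = 5.91 → 6 months.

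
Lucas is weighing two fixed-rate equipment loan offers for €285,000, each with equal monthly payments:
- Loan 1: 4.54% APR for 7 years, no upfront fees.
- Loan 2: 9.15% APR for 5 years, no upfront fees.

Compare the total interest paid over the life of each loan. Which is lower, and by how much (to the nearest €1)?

Loan 1 by €22,999

Loan 1: monthly rate = 4.54%/12 = 0.0037833; payment = 285,000 × 0.0037833 / (1 − (1+0.0037833)^−84) = €3,966.85.
Total interest on Loan 1 = 84 × €3,966.85 − €285,000 = €48,215.40.
Loan 2: monthly rate = 9.15%/12 = 0.0076250; payment = 285,000 × 0.0076250 / (1 − (1+0.0076250)^−60) = €5,936.90.
Total interest on Loan 2 = 60 × €5,936.90 − €285,000 = €71,214.00.
Loan 1 is lower by €22,998.60.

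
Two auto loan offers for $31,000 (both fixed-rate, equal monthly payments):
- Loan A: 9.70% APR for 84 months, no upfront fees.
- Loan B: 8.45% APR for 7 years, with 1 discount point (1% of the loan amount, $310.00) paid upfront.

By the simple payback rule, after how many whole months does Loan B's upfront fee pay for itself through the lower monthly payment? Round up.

16 months

Loan A: monthly rate = 9.7%/12 = 0.0080833; payment = 31,000 × 0.0080833 / (1 − (1+0.0080833)^−84) = $509.84.
Loan B: monthly rate = 8.45%/12 = 0.0070417; payment = 31,000 × 0.0070417 / (1 − (1+0.0070417)^−84) = $490.15.
Monthly savings = $509.84 − $490.15 = $19.69.
Break-even = $310.00 / $19.69 = 15.74 → 16 months.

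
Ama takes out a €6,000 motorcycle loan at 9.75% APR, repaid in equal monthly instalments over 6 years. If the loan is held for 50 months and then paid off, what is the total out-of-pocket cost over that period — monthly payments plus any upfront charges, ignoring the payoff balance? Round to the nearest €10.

Monthly rate = 9.75%/12 = 0.0081250; payment = 6,000 × 0.0081250 / (1 − (1+0.0081250)^−72) = €110.40.
Total outlay = 50 × €110.40 = €5,520.00.

€5,520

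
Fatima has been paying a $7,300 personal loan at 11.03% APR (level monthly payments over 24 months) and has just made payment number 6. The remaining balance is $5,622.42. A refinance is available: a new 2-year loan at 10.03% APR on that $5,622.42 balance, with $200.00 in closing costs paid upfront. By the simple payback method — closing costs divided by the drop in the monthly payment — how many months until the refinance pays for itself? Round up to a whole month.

Current payment = 7,300 × 11.03%/12 / (1 − (1+0.0091917)^−24) = $340.34.
Refinanced payment = 5,622.42 × 0.0083583 / (1 − (1+0.0083583)^−24) = $259.52.
Monthly savings = $340.34 − $259.52 = $80.82.
Break-even = $200.00 / $80.82 = 2.47 → 3 months.

3 months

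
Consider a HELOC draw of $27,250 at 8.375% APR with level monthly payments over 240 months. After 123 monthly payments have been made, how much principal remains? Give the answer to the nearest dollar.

$18,695

With monthly rate i = 8.375%/12 = 0.0069792, the balance after k of n payments is P · [(1+i)^n − (1+i)^k] / [(1+i)^n − 1].
(1+0.0069792)^240 = 5.30782423 and (1+0.0069792)^123 = 2.35244633, so the balance is 27,250 × (5.30782423 − 2.35244633) / (5.30782423 − 1) = $18,694.83.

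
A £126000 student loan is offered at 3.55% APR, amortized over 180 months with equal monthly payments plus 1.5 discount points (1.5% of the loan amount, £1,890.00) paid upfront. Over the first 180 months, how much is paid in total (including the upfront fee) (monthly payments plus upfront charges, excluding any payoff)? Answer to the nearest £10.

At 3.55% the monthly rate is 0.0029583, so the payment is 126,000 × 0.0029583 / (1 − 1.0029583^−180) = £903.85.
Total outlay = 180 × £903.85 + £1,890.00 = £164,583.00.

£164,580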